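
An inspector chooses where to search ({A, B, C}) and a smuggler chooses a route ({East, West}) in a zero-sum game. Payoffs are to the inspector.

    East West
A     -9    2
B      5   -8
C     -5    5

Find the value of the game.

Row minima: A → -9, B → -8, C → -5; maximin = -5.
Column maxima: East → 5, West → 5; minimax = 5.
-5 ≠ 5, so there is no saddle point; optimal play is mixed.
A is strictly dominated by C, so the inspector never plays it.
On the remaining 2×2 (B, C vs East, West):
Let the inspector play B with probability p. Expected payoff against East: 5p + (-5)(1−p) = 10p − 5; against West: (-8)p + 5(1−p) = −13p + 5.
Setting these equal: 10p − 5 = −13p + 5 ⇒ 23p = 10 ⇒ p = 10/23, and the value is (10)·(10/23) − 5 = -15/23.
For the smuggler: with q = P(East), equating B's and C's payoffs gives 13q − 8 = −10q + 5 ⇒ q = 13/23.

-15/23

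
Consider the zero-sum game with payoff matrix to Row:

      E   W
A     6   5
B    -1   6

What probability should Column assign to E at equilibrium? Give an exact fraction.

Row minima: A → 5, B → -1; maximin = 5.
Column maxima: E → 6, W → 6; minimax = 6.
5 ≠ 6, so there is no saddle point; optimal play is mixed.
Let Row play A with probability p. Expected payoff against E: 6p + (-1)(1−p) = 7p − 1; against W: 5p + 6(1−p) = −p + 6.
Setting these equal: 7p − 1 = −p + 6 ⇒ 8p = 7 ⇒ p = 7/8, and the value is (7)·(7/8) − 1 = 41/8.
For Column: with q = P(E), equating A's and B's payoffs gives q + 5 = −7q + 6 ⇒ q = 1/8.

1/8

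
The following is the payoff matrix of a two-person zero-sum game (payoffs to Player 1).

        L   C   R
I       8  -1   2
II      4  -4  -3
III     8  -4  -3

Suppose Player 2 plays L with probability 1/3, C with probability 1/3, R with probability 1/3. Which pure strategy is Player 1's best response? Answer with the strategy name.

Expected payoff of I: (1/3)·8 + (1/3)·(-1) + (1/3)·2 = 3.
Expected payoff of II: (1/3)·4 + (1/3)·(-4) + (1/3)·(-3) = -1.
Expected payoff of III: (1/3)·8 + (1/3)·(-4) + (1/3)·(-3) = 1/3.
The largest is 3, so Player 1's best response is I.

I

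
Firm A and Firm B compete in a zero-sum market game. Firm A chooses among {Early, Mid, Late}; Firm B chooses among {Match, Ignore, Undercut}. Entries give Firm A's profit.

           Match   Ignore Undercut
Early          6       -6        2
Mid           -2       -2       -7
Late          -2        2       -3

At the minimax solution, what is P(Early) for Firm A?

5/13

Row minima: Early → -6, Mid → -7, Late → -3; maximin = -3.
Column maxima: Match → 6, Ignore → 2, Undercut → 2; minimax = 2.
-3 ≠ 2, so there is no saddle point; optimal play is mixed.
Match is strictly dominated by Undercut (it gives Firm A strictly more in every row), so Firm B never plays it.
With Match eliminated, Mid is strictly dominated by Late (Late gives Firm A strictly more in every remaining column), so Firm A never plays it.
On the remaining 2×2 (Early, Late vs Ignore, Undercut):
Let Firm A play Early with probability p. Expected payoff against Ignore: (-6)p + 2(1−p) = −8p + 2; against Undercut: 2p + (-3)(1−p) = 5p − 3.
Setting these equal: −8p + 2 = 5p − 3 ⇒ −13p = -5 ⇒ p = 5/13, and the value is (-8)·(5/13) + 2 = -14/13.
For Firm B: with q = P(Ignore), equating Early's and Late's payoffs gives −8q + 2 = 5q − 3 ⇒ q = 5/13.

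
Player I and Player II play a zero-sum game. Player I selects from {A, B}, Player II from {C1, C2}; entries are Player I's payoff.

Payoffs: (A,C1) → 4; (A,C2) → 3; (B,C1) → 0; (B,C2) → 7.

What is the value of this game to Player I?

Row minima: A → 3, B → 0; maximin = 3.
Column maxima: C1 → 4, C2 → 7; minimax = 4.
3 ≠ 4, so there is no saddle point; optimal play is mixed.
Let Player I play A with probability p. Expected payoff against C1: 4p + 0(1−p) = 4p; against C2: 3p + 7(1−p) = −4p + 7.
Setting these equal: 4p = −4p + 7 ⇒ 8p = 7 ⇒ p = 7/8, and the value is (4)·(7/8) = 7/2.
For Player II: with q = P(C1), equating A's and B's payoffs gives q + 3 = −7q + 7 ⇒ q = 1/2.

7/2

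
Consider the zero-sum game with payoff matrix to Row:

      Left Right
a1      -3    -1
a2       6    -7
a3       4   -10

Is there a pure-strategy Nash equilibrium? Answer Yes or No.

No

Row minima: a1 → -3, a2 → -7, a3 → -10; maximin = -3.
Column maxima: Left → 6, Right → -1; minimax = -1.
-3 ≠ -1, so no pure-strategy equilibrium exists.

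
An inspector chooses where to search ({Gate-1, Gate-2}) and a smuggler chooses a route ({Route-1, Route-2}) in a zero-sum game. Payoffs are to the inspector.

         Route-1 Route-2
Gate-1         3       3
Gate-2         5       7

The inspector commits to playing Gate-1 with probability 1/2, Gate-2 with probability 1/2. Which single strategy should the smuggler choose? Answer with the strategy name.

Route-1

If the smuggler plays Route-1, the inspector's expected payoff is (1/2)·3 + (1/2)·5 = 4.
If the smuggler plays Route-2, the inspector's expected payoff is (1/2)·3 + (1/2)·7 = 5.
The smuggler minimizes the inspector's payoff; the smallest is 4, so the best response is Route-1.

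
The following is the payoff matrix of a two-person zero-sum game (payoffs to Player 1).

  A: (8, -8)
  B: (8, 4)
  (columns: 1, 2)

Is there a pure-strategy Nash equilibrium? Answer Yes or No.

Row minima: A → -8, B → 4; maximin = 4.
Column maxima: 1 → 8, 2 → 4; minimax = 4.
maximin = minimax = 4, so a saddle point exists.

Yes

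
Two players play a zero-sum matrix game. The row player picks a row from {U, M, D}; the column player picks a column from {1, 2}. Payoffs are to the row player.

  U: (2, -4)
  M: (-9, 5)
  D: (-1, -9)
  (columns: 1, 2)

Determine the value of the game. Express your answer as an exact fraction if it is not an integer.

-13/10

Row minima: U → -4, M → -9, D → -9; maximin = -4.
Column maxima: 1 → 2, 2 → 5; minimax = 2.
-4 ≠ 2, so there is no saddle point; optimal play is mixed.
D is strictly dominated by U, so the row player never plays it.
On the remaining 2×2 (U, M vs 1, 2):
Let the row player play U with probability p. Expected payoff against 1: 2p + (-9)(1−p) = 11p − 9; against 2: (-4)p + 5(1−p) = −9p + 5.
Setting these equal: 11p − 9 = −9p + 5 ⇒ 20p = 14 ⇒ p = 7/10, and the value is (11)·(7/10) − 9 = -13/10.
For the column player: with q = P(1), equating U's and M's payoffs gives 6q − 4 = −14q + 5 ⇒ q = 9/20.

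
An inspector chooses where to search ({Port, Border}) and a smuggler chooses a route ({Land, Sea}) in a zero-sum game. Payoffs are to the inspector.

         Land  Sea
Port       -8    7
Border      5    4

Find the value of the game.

Row minima: Port → -8, Border → 4; maximin = 4.
Column maxima: Land → 5, Sea → 7; minimax = 5.
4 ≠ 5, so there is no saddle point; optimal play is mixed.
Let the inspector play Port with probability p. Expected payoff against Land: (-8)p + 5(1−p) = −13p + 5; against Sea: 7p + 4(1−p) = 3p + 4.
Setting these equal: −13p + 5 = 3p + 4 ⇒ −16p = -1 ⇒ p = 1/16, and the value is (-13)·(1/16) + 5 = 67/16.
For the smuggler: with q = P(Land), equating Port's and Border's payoffs gives −15q + 7 = q + 4 ⇒ q = 3/16.

67/16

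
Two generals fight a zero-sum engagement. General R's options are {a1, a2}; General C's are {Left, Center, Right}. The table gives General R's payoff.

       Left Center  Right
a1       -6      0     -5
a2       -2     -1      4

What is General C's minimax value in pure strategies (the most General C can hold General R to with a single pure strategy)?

-2

Column maxima: Left → -2, Center → 0, Right → 4.
The smallest of these is -2.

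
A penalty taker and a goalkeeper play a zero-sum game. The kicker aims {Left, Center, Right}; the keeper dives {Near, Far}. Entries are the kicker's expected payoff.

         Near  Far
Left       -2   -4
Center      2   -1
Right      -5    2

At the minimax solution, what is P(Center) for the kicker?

7/10

Row minima: Left → -4, Center → -1, Right → -5; maximin = -1.
Column maxima: Near → 2, Far → 2; minimax = 2.
-1 ≠ 2, so there is no saddle point; optimal play is mixed.
Left is strictly dominated by Center, so the kicker never plays it.
On the remaining 2×2 (Center, Right vs Near, Far):
Let the kicker play Center with probability p. Expected payoff against Near: 2p + (-5)(1−p) = 7p − 5; against Far: (-1)p + 2(1−p) = −3p + 2.
Setting these equal: 7p − 5 = −3p + 2 ⇒ 10p = 7 ⇒ p = 7/10, and the value is (7)·(7/10) − 5 = -1/10.
For the keeper: with q = P(Near), equating Center's and Right's payoffs gives 3q − 1 = −7q + 2 ⇒ q = 3/10.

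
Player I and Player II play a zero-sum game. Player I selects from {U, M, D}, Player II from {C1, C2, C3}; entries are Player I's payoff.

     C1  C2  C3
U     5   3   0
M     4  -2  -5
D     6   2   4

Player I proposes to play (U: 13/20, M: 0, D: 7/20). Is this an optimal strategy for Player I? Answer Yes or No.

Against C1 this mix gives (13/20)·5 + (7/20)·6 = 107/20.
Against C2 this mix gives (13/20)·3 + (7/20)·2 = 53/20.
Against C3 this mix gives (13/20)·0 + (7/20)·4 = 7/5.
Player II will play C3, holding Player I to 7/5. Shifting weight toward the row that does better against C3 would raise this floor (the equalizing mix achieves 12/5 against both C3 and C2), so the proposed strategy is not optimal.

No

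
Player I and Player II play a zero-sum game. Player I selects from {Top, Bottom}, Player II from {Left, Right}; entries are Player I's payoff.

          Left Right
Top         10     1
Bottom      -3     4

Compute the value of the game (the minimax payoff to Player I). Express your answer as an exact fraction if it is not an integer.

43/16

Row minima: Top → 1, Bottom → -3; maximin = 1.
Column maxima: Left → 10, Right → 4; minimax = 4.
1 ≠ 4, so there is no saddle point; optimal play is mixed.
Let Player I play Top with probability p. Expected payoff against Left: 10p + (-3)(1−p) = 13p − 3; against Right: 1p + 4(1−p) = −3p + 4.
Setting these equal: 13p − 3 = −3p + 4 ⇒ 16p = 7 ⇒ p = 7/16, and the value is (13)·(7/16) − 3 = 43/16.
For Player II: with q = P(Left), equating Top's and Bottom's payoffs gives 9q + 1 = −7q + 4 ⇒ q = 3/16.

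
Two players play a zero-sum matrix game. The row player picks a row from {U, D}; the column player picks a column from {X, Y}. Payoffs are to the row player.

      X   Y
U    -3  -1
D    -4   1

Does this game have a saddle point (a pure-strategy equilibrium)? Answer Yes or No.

Row minima: U → -3, D → -4; maximin = -3.
Column maxima: X → -3, Y → 1; minimax = -3.
maximin = minimax = -3, so a saddle point exists.

Yes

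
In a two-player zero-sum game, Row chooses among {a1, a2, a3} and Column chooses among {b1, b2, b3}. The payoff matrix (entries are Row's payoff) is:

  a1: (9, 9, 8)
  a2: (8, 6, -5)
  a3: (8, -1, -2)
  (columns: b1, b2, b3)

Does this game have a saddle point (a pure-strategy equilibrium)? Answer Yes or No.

Yes

Row minima: a1 → 8, a2 → -5, a3 → -2; maximin = 8.
Column maxima: b1 → 9, b2 → 9, b3 → 8; minimax = 8.
maximin = minimax = 8, so a saddle point exists.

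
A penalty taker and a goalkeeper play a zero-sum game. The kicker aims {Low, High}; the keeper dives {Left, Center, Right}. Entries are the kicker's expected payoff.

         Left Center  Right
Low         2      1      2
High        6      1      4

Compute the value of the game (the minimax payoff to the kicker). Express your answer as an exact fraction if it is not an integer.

1

Row minima: Low → 1, High → 1; maximin = 1.
Column maxima: Left → 6, Center → 1, Right → 4; minimax = 1.
Since maximin = minimax = 1, there is a saddle point and the value is 1.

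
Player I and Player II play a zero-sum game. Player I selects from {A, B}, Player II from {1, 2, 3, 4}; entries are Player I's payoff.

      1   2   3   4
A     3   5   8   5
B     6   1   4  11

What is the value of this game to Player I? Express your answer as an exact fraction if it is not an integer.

Row minima: A → 3, B → 1; maximin = 3.
Column maxima: 1 → 6, 2 → 5, 3 → 8, 4 → 11; minimax = 5.
3 ≠ 5, so there is no saddle point; optimal play is mixed.
3 is strictly dominated by 2 (it gives Player I strictly more in every row), so Player II never plays it.
4 is strictly dominated by 1 (it gives Player I strictly more in every row), so Player II never plays it.
On the remaining 2×2 (A, B vs 1, 2):
Let Player I play A with probability p. Expected payoff against 1: 3p + 6(1−p) = −3p + 6; against 2: 5p + 1(1−p) = 4p + 1.
Setting these equal: −3p + 6 = 4p + 1 ⇒ −7p = -5 ⇒ p = 5/7, and the value is (-3)·(5/7) + 6 = 27/7.
For Player II: with q = P(1), equating A's and B's payoffs gives −2q + 5 = 5q + 1 ⇒ q = 4/7.

27/7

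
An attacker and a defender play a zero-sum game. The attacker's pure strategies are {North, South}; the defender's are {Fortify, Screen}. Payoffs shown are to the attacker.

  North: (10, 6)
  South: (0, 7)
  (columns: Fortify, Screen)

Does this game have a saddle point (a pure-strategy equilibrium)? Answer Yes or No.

No

Row minima: North → 6, South → 0; maximin = 6.
Column maxima: Fortify → 10, Screen → 7; minimax = 7.
6 ≠ 7, so no pure-strategy equilibrium exists.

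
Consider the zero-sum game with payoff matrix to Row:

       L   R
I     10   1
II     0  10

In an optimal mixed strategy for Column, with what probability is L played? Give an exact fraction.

9/19

Row minima: I → 1, II → 0; maximin = 1.
Column maxima: L → 10, R → 10; minimax = 10.
1 ≠ 10, so there is no saddle point; optimal play is mixed.
Let Row play I with probability p. Expected payoff against L: 10p + 0(1−p) = 10p; against R: 1p + 10(1−p) = −9p + 10.
Setting these equal: 10p = −9p + 10 ⇒ 19p = 10 ⇒ p = 10/19, and the value is (10)·(10/19) = 100/19.
For Column: with q = P(L), equating I's and II's payoffs gives 9q + 1 = −10q + 10 ⇒ q = 9/19.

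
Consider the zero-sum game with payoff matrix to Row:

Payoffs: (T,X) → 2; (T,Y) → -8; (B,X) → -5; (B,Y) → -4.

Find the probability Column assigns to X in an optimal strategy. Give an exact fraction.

Row minima: T → -8, B → -5; maximin = -5.
Column maxima: X → 2, Y → -4; minimax = -4.
-5 ≠ -4, so there is no saddle point; optimal play is mixed.
Let Row play T with probability p. Expected payoff against X: 2p + (-5)(1−p) = 7p − 5; against Y: (-8)p + (-4)(1−p) = −4p − 4.
Setting these equal: 7p − 5 = −4p − 4 ⇒ 11p = 1 ⇒ p = 1/11, and the value is (7)·(1/11) − 5 = -48/11.
For Column: with q = P(X), equating T's and B's payoffs gives 10q − 8 = −q − 4 ⇒ q = 4/11.

4/11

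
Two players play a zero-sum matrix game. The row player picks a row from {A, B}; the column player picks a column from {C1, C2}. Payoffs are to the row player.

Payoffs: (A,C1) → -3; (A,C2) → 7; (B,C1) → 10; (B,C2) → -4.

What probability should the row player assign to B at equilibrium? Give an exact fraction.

Row minima: A → -3, B → -4; maximin = -3.
Column maxima: C1 → 10, C2 → 7; minimax = 7.
-3 ≠ 7, so there is no saddle point; optimal play is mixed.
Let the row player play A with probability p. Expected payoff against C1: (-3)p + 10(1−p) = −13p + 10; against C2: 7p + (-4)(1−p) = 11p − 4.
Setting these equal: −13p + 10 = 11p − 4 ⇒ −24p = -14 ⇒ p = 7/12, and the value is (-13)·(7/12) + 10 = 29/12.
For the column player: with q = P(C1), equating A's and B's payoffs gives −10q + 7 = 14q − 4 ⇒ q = 11/24.

5/12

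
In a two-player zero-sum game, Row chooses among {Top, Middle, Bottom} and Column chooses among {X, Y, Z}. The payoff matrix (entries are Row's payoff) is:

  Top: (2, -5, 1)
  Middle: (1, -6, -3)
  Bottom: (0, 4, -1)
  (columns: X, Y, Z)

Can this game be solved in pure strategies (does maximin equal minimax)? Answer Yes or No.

No

Row minima: Top → -5, Middle → -6, Bottom → -1; maximin = -1.
Column maxima: X → 2, Y → 4, Z → 1; minimax = 1.
-1 ≠ 1, so no pure-strategy equilibrium exists.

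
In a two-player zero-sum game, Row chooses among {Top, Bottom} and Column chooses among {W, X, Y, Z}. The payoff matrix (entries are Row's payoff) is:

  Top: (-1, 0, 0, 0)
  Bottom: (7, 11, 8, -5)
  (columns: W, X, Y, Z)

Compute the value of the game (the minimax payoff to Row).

Row minima: Top → -1, Bottom → -5; maximin = -1.
Column maxima: W → 7, X → 11, Y → 8, Z → 0; minimax = 0.
-1 ≠ 0, so there is no saddle point; optimal play is mixed.
X is strictly dominated by W (it gives Row strictly more in every row), so Column never plays it.
Y is strictly dominated by W (it gives Row strictly more in every row), so Column never plays it.
On the remaining 2×2 (Top, Bottom vs W, Z):
Let Row play Top with probability p. Expected payoff against W: (-1)p + 7(1−p) = −8p + 7; against Z: 0p + (-5)(1−p) = 5p − 5.
Setting these equal: −8p + 7 = 5p − 5 ⇒ −13p = -12 ⇒ p = 12/13, and the value is (-8)·(12/13) + 7 = -5/13.
For Column: with q = P(W), equating Top's and Bottom's payoffs gives −q = 12q − 5 ⇒ q = 5/13.

-5/13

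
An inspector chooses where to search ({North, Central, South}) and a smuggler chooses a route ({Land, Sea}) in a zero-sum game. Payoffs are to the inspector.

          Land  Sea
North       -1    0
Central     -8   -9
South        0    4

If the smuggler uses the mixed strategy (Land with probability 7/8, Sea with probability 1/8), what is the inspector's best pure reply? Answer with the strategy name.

South

Expected payoff of North: (7/8)·(-1) + (1/8)·0 = -7/8.
Expected payoff of Central: (7/8)·(-8) + (1/8)·(-9) = -65/8.
Expected payoff of South: (7/8)·0 + (1/8)·4 = 1/2.
The largest is 1/2, so the inspector's best response is South.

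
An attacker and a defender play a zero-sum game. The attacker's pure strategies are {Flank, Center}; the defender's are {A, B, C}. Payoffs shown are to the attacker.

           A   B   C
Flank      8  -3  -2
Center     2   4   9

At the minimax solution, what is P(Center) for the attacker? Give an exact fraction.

11/13

Row minima: Flank → -3, Center → 2; maximin = 2.
Column maxima: A → 8, B → 4, C → 9; minimax = 4.
2 ≠ 4, so there is no saddle point; optimal play is mixed.
C is strictly dominated by B (it gives the attacker strictly more in every row), so the defender never plays it.
On the remaining 2×2 (Flank, Center vs A, B):
Let the attacker play Flank with probability p. Expected payoff against A: 8p + 2(1−p) = 6p + 2; against B: (-3)p + 4(1−p) = −7p + 4.
Setting these equal: 6p + 2 = −7p + 4 ⇒ 13p = 2 ⇒ p = 2/13, and the value is (6)·(2/13) + 2 = 38/13.
For the defender: with q = P(A), equating Flank's and Center's payoffs gives 11q − 3 = −2q + 4 ⇒ q = 7/13.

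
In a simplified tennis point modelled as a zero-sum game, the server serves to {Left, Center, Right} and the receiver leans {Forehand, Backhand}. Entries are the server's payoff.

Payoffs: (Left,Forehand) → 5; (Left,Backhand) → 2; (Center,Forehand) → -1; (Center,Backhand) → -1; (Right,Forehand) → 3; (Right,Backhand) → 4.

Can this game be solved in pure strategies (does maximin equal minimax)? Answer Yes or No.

No

Row minima: Left → 2, Center → -1, Right → 3; maximin = 3.
Column maxima: Forehand → 5, Backhand → 4; minimax = 4.
3 ≠ 4, so no pure-strategy equilibrium exists.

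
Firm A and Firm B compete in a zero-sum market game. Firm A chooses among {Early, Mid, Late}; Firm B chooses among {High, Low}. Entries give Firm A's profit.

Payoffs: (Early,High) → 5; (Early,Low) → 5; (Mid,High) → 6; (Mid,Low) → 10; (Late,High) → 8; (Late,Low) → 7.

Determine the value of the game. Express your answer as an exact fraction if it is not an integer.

38/5

Row minima: Early → 5, Mid → 6, Late → 7; maximin = 7.
Column maxima: High → 8, Low → 10; minimax = 8.
7 ≠ 8, so there is no saddle point; optimal play is mixed.
Early is strictly dominated by Mid, so Firm A never plays it.
On the remaining 2×2 (Mid, Late vs High, Low):
Let Firm A play Mid with probability p. Expected payoff against High: 6p + 8(1−p) = −2p + 8; against Low: 10p + 7(1−p) = 3p + 7.
Setting these equal: −2p + 8 = 3p + 7 ⇒ −5p = -1 ⇒ p = 1/5, and the value is (-2)·(1/5) + 8 = 38/5.
For Firm B: with q = P(High), equating Mid's and Late's payoffs gives −4q + 10 = q + 7 ⇒ q = 3/5.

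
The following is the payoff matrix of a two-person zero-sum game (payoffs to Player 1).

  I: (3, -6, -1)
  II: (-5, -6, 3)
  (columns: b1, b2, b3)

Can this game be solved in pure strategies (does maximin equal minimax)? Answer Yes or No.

Yes

Row minima: I → -6, II → -6; maximin = -6.
Column maxima: b1 → 3, b2 → -6, b3 → 3; minimax = -6.
maximin = minimax = -6, so a saddle point exists.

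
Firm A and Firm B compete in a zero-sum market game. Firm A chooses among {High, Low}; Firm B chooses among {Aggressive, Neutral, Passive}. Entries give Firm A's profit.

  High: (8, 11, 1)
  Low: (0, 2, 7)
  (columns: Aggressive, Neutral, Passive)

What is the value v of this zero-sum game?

4

Row minima: High → 1, Low → 0; maximin = 1.
Column maxima: Aggressive → 8, Neutral → 11, Passive → 7; minimax = 7.
1 ≠ 7, so there is no saddle point; optimal play is mixed.
Neutral is strictly dominated by Aggressive (it gives Firm A strictly more in every row), so Firm B never plays it.
On the remaining 2×2 (High, Low vs Aggressive, Passive):
Let Firm A play High with probability p. Expected payoff against Aggressive: 8p + 0(1−p) = 8p; against Passive: 1p + 7(1−p) = −6p + 7.
Setting these equal: 8p = −6p + 7 ⇒ 14p = 7 ⇒ p = 1/2, and the value is (8)·(1/2) = 4.
For Firm B: with q = P(Aggressive), equating High's and Low's payoffs gives 7q + 1 = −7q + 7 ⇒ q = 3/7.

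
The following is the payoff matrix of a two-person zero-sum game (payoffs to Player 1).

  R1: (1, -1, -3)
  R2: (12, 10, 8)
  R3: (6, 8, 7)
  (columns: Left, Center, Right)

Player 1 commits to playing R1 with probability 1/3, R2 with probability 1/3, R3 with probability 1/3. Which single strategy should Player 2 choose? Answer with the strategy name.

Right

If Player 2 plays Left, Player 1's expected payoff is (1/3)·1 + (1/3)·12 + (1/3)·6 = 19/3.
If Player 2 plays Center, Player 1's expected payoff is (1/3)·(-1) + (1/3)·10 + (1/3)·8 = 17/3.
If Player 2 plays Right, Player 1's expected payoff is (1/3)·(-3) + (1/3)·8 + (1/3)·7 = 4.
Player 2 minimizes Player 1's payoff; the smallest is 4, so the best response is Right.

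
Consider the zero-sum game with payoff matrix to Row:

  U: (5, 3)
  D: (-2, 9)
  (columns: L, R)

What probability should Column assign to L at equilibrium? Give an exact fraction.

6/13

Row minima: U → 3, D → -2; maximin = 3.
Column maxima: L → 5, R → 9; minimax = 5.
3 ≠ 5, so there is no saddle point; optimal play is mixed.
Let Row play U with probability p. Expected payoff against L: 5p + (-2)(1−p) = 7p − 2; against R: 3p + 9(1−p) = −6p + 9.
Setting these equal: 7p − 2 = −6p + 9 ⇒ 13p = 11 ⇒ p = 11/13, and the value is (7)·(11/13) − 2 = 51/13.
For Column: with q = P(L), equating U's and D's payoffs gives 2q + 3 = −11q + 9 ⇒ q = 6/13.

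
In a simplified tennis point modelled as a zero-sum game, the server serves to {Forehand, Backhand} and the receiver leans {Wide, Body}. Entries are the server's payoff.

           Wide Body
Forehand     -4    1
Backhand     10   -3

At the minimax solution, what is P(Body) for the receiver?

7/9

Row minima: Forehand → -4, Backhand → -3; maximin = -3.
Column maxima: Wide → 10, Body → 1; minimax = 1.
-3 ≠ 1, so there is no saddle point; optimal play is mixed.
Let the server play Forehand with probability p. Expected payoff against Wide: (-4)p + 10(1−p) = −14p + 10; against Body: 1p + (-3)(1−p) = 4p − 3.
Setting these equal: −14p + 10 = 4p − 3 ⇒ −18p = -13 ⇒ p = 13/18, and the value is (-14)·(13/18) + 10 = -1/9.
For the receiver: with q = P(Wide), equating Forehand's and Backhand's payoffs gives −5q + 1 = 13q − 3 ⇒ q = 2/9.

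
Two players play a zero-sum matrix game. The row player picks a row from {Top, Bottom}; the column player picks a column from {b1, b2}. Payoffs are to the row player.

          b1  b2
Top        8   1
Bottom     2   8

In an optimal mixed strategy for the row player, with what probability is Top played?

Row minima: Top → 1, Bottom → 2; maximin = 2.
Column maxima: b1 → 8, b2 → 8; minimax = 8.
2 ≠ 8, so there is no saddle point; optimal play is mixed.
Let the row player play Top with probability p. Expected payoff against b1: 8p + 2(1−p) = 6p + 2; against b2: 1p + 8(1−p) = −7p + 8.
Setting these equal: 6p + 2 = −7p + 8 ⇒ 13p = 6 ⇒ p = 6/13, and the value is (6)·(6/13) + 2 = 62/13.
For the column player: with q = P(b1), equating Top's and Bottom's payoffs gives 7q + 1 = −6q + 8 ⇒ q = 7/13.

6/13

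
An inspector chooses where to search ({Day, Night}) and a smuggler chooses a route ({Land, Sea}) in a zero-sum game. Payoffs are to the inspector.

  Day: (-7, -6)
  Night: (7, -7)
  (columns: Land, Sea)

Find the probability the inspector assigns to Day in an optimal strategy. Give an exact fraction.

Row minima: Day → -7, Night → -7; maximin = -7.
Column maxima: Land → 7, Sea → -6; minimax = -6.
-7 ≠ -6, so there is no saddle point; optimal play is mixed.
Let the inspector play Day with probability p. Expected payoff against Land: (-7)p + 7(1−p) = −14p + 7; against Sea: (-6)p + (-7)(1−p) = p − 7.
Setting these equal: −14p + 7 = p − 7 ⇒ −15p = -14 ⇒ p = 14/15, and the value is (-14)·(14/15) + 7 = -91/15.
For the smuggler: with q = P(Land), equating Day's and Night's payoffs gives −q − 6 = 14q − 7 ⇒ q = 1/15.

14/15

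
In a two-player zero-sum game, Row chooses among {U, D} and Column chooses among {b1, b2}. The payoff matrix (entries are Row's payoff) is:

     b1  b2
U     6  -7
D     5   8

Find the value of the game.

83/16

Row minima: U → -7, D → 5; maximin = 5.
Column maxima: b1 → 6, b2 → 8; minimax = 6.
5 ≠ 6, so there is no saddle point; optimal play is mixed.
Let Row play U with probability p. Expected payoff against b1: 6p + 5(1−p) = p + 5; against b2: (-7)p + 8(1−p) = −15p + 8.
Setting these equal: p + 5 = −15p + 8 ⇒ 16p = 3 ⇒ p = 3/16, and the value is (1)·(3/16) + 5 = 83/16.
For Column: with q = P(b1), equating U's and D's payoffs gives 13q − 7 = −3q + 8 ⇒ q = 15/16.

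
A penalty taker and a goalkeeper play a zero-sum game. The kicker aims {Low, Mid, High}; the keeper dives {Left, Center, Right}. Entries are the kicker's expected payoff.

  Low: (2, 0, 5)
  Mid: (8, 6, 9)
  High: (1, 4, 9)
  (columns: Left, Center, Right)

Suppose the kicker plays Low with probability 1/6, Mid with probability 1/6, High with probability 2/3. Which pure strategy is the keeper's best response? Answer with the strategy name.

If the keeper plays Left, the kicker's expected payoff is (1/6)·2 + (1/6)·8 + (2/3)·1 = 7/3.
If the keeper plays Center, the kicker's expected payoff is (1/6)·0 + (1/6)·6 + (2/3)·4 = 11/3.
If the keeper plays Right, the kicker's expected payoff is (1/6)·5 + (1/6)·9 + (2/3)·9 = 25/3.
The keeper minimizes the kicker's payoff; the smallest is 7/3, so the best response is Left.

Left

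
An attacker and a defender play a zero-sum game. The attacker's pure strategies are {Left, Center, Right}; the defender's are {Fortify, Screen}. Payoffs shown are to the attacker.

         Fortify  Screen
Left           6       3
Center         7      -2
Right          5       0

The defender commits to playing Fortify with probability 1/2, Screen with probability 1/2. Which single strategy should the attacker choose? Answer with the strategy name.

Expected payoff of Left: (1/2)·6 + (1/2)·3 = 9/2.
Expected payoff of Center: (1/2)·7 + (1/2)·(-2) = 5/2.
Expected payoff of Right: (1/2)·5 + (1/2)·0 = 5/2.
The largest is 9/2, so the attacker's best response is Left.

Left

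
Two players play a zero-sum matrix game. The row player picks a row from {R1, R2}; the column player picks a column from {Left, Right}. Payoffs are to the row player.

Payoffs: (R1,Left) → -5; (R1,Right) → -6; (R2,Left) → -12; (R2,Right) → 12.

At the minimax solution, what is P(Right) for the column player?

7/25

Row minima: R1 → -6, R2 → -12; maximin = -6.
Column maxima: Left → -5, Right → 12; minimax = -5.
-6 ≠ -5, so there is no saddle point; optimal play is mixed.
Let the row player play R1 with probability p. Expected payoff against Left: (-5)p + (-12)(1−p) = 7p − 12; against Right: (-6)p + 12(1−p) = −18p + 12.
Setting these equal: 7p − 12 = −18p + 12 ⇒ 25p = 24 ⇒ p = 24/25, and the value is (7)·(24/25) − 12 = -132/25.
For the column player: with q = P(Left), equating R1's and R2's payoffs gives q − 6 = −24q + 12 ⇒ q = 18/25.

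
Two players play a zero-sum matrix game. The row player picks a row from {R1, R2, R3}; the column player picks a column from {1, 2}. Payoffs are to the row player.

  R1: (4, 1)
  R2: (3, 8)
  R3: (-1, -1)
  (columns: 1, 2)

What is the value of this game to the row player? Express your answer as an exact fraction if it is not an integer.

Row minima: R1 → 1, R2 → 3, R3 → -1; maximin = 3.
Column maxima: 1 → 4, 2 → 8; minimax = 4.
3 ≠ 4, so there is no saddle point; optimal play is mixed.
R3 is strictly dominated by R1, so the row player never plays it.
On the remaining 2×2 (R1, R2 vs 1, 2):
Let the row player play R1 with probability p. Expected payoff against 1: 4p + 3(1−p) = p + 3; against 2: 1p + 8(1−p) = −7p + 8.
Setting these equal: p + 3 = −7p + 8 ⇒ 8p = 5 ⇒ p = 5/8, and the value is (1)·(5/8) + 3 = 29/8.
For the column player: with q = P(1), equating R1's and R2's payoffs gives 3q + 1 = −5q + 8 ⇒ q = 7/8.

29/8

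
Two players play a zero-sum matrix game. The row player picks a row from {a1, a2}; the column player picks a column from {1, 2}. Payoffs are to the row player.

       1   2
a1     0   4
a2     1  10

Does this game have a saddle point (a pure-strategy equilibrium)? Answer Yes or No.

Yes

Row minima: a1 → 0, a2 → 1; maximin = 1.
Column maxima: 1 → 1, 2 → 10; minimax = 1.
maximin = minimax = 1, so a saddle point exists.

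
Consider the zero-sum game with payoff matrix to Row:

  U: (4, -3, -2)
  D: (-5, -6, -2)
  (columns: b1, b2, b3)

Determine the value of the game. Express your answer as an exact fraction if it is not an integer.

Row minima: U → -3, D → -6; maximin = -3.
Column maxima: b1 → 4, b2 → -3, b3 → -2; minimax = -3.
Since maximin = minimax = -3, there is a saddle point and the value is -3.

-3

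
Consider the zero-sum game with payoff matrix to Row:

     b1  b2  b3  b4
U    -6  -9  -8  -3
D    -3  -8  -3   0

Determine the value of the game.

Row minima: U → -9, D → -8; maximin = -8.
Column maxima: b1 → -3, b2 → -8, b3 → -3, b4 → 0; minimax = -8.
Since maximin = minimax = -8, there is a saddle point and the value is -8.

-8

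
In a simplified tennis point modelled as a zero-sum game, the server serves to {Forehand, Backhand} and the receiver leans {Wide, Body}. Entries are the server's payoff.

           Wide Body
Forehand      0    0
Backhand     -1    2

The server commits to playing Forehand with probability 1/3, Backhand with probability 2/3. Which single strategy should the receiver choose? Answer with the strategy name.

If the receiver plays Wide, the server's expected payoff is (1/3)·0 + (2/3)·(-1) = -2/3.
If the receiver plays Body, the server's expected payoff is (1/3)·0 + (2/3)·2 = 4/3.
The receiver minimizes the server's payoff; the smallest is -2/3, so the best response is Wide.

Wide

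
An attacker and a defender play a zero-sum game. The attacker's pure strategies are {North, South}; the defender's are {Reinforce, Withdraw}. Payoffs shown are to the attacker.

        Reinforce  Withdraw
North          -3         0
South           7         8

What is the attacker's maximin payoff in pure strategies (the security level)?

Row minima: North → -3, South → 7.
The best of these is 7.

7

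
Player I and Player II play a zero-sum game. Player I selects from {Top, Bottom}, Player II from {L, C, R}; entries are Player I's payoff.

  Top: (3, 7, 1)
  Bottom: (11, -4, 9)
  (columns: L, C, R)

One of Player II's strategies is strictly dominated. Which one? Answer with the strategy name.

L

R holds Player I's payoff strictly below L in every row: 1 < 3, 9 < 11.
So L is strictly dominated for Player II.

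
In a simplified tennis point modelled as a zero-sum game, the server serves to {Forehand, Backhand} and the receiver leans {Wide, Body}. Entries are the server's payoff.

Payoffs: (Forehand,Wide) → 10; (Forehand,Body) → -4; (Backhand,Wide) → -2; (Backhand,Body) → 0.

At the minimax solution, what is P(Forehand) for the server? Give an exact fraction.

Row minima: Forehand → -4, Backhand → -2; maximin = -2.
Column maxima: Wide → 10, Body → 0; minimax = 0.
-2 ≠ 0, so there is no saddle point; optimal play is mixed.
Let the server play Forehand with probability p. Expected payoff against Wide: 10p + (-2)(1−p) = 12p − 2; against Body: (-4)p + 0(1−p) = −4p.
Setting these equal: 12p − 2 = −4p ⇒ 16p = 2 ⇒ p = 1/8, and the value is (12)·(1/8) − 2 = -1/2.
For the receiver: with q = P(Wide), equating Forehand's and Backhand's payoffs gives 14q − 4 = −2q ⇒ q = 1/4.

1/8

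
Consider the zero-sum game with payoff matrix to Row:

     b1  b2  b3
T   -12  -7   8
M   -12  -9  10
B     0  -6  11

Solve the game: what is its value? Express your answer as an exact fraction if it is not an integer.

-6

Row minima: T → -12, M → -12, B → -6; maximin = -6.
Column maxima: b1 → 0, b2 → -6, b3 → 11; minimax = -6.
Since maximin = minimax = -6, there is a saddle point and the value is -6.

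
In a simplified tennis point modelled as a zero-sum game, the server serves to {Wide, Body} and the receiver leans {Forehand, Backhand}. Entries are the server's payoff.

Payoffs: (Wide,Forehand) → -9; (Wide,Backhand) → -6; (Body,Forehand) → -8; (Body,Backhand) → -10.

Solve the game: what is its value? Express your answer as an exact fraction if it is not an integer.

-42/5

Row minima: Wide → -9, Body → -10; maximin = -9.
Column maxima: Forehand → -8, Backhand → -6; minimax = -8.
-9 ≠ -8, so there is no saddle point; optimal play is mixed.
Let the server play Wide with probability p. Expected payoff against Forehand: (-9)p + (-8)(1−p) = −p − 8; against Backhand: (-6)p + (-10)(1−p) = 4p − 10.
Setting these equal: −p − 8 = 4p − 10 ⇒ −5p = -2 ⇒ p = 2/5, and the value is (-1)·(2/5) − 8 = -42/5.
For the receiver: with q = P(Forehand), equating Wide's and Body's payoffs gives −3q − 6 = 2q − 10 ⇒ q = 4/5.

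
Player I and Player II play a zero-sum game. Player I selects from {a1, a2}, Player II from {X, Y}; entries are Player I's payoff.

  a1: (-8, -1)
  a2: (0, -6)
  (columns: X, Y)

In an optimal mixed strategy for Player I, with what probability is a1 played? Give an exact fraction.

Row minima: a1 → -8, a2 → -6; maximin = -6.
Column maxima: X → 0, Y → -1; minimax = -1.
-6 ≠ -1, so there is no saddle point; optimal play is mixed.
Let Player I play a1 with probability p. Expected payoff against X: (-8)p + 0(1−p) = −8p; against Y: (-1)p + (-6)(1−p) = 5p − 6.
Setting these equal: −8p = 5p − 6 ⇒ −13p = -6 ⇒ p = 6/13, and the value is (-8)·(6/13) = -48/13.
For Player II: with q = P(X), equating a1's and a2's payoffs gives −7q − 1 = 6q − 6 ⇒ q = 5/13.

6/13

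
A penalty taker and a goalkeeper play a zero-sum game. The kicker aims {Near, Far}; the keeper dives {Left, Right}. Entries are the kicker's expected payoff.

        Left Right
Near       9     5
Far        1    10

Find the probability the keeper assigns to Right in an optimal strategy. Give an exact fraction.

8/13

Row minima: Near → 5, Far → 1; maximin = 5.
Column maxima: Left → 9, Right → 10; minimax = 9.
5 ≠ 9, so there is no saddle point; optimal play is mixed.
Let the kicker play Near with probability p. Expected payoff against Left: 9p + 1(1−p) = 8p + 1; against Right: 5p + 10(1−p) = −5p + 10.
Setting these equal: 8p + 1 = −5p + 10 ⇒ 13p = 9 ⇒ p = 9/13, and the value is (8)·(9/13) + 1 = 85/13.
For the keeper: with q = P(Left), equating Near's and Far's payoffs gives 4q + 5 = −9q + 10 ⇒ q = 5/13.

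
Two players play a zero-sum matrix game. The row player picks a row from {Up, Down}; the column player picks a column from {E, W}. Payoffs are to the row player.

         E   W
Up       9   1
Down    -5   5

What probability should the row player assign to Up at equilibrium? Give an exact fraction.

Row minima: Up → 1, Down → -5; maximin = 1.
Column maxima: E → 9, W → 5; minimax = 5.
1 ≠ 5, so there is no saddle point; optimal play is mixed.
Let the row player play Up with probability p. Expected payoff against E: 9p + (-5)(1−p) = 14p − 5; against W: 1p + 5(1−p) = −4p + 5.
Setting these equal: 14p − 5 = −4p + 5 ⇒ 18p = 10 ⇒ p = 5/9, and the value is (14)·(5/9) − 5 = 25/9.
For the column player: with q = P(E), equating Up's and Down's payoffs gives 8q + 1 = −10q + 5 ⇒ q = 2/9.

5/9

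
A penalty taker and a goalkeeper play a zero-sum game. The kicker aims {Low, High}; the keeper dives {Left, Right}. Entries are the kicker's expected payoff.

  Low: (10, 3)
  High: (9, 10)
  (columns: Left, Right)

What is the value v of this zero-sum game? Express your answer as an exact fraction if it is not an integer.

73/8

Row minima: Low → 3, High → 9; maximin = 9.
Column maxima: Left → 10, Right → 10; minimax = 10.
9 ≠ 10, so there is no saddle point; optimal play is mixed.
Let the kicker play Low with probability p. Expected payoff against Left: 10p + 9(1−p) = p + 9; against Right: 3p + 10(1−p) = −7p + 10.
Setting these equal: p + 9 = −7p + 10 ⇒ 8p = 1 ⇒ p = 1/8, and the value is (1)·(1/8) + 9 = 73/8.
For the keeper: with q = P(Left), equating Low's and High's payoffs gives 7q + 3 = −q + 10 ⇒ q = 7/8.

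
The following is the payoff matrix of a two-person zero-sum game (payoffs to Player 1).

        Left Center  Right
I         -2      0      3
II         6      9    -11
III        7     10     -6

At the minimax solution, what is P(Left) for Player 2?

Row minima: I → -2, II → -11, III → -6; maximin = -2.
Column maxima: Left → 7, Center → 10, Right → 3; minimax = 3.
-2 ≠ 3, so there is no saddle point; optimal play is mixed.
II is strictly dominated by III, so Player 1 never plays it.
Center is strictly dominated by Left (it gives Player 1 strictly more in every row), so Player 2 never plays it.
On the remaining 2×2 (I, III vs Left, Right):
Let Player 1 play I with probability p. Expected payoff against Left: (-2)p + 7(1−p) = −9p + 7; against Right: 3p + (-6)(1−p) = 9p − 6.
Setting these equal: −9p + 7 = 9p − 6 ⇒ −18p = -13 ⇒ p = 13/18, and the value is (-9)·(13/18) + 7 = 1/2.
For Player 2: with q = P(Left), equating I's and III's payoffs gives −5q + 3 = 13q − 6 ⇒ q = 1/2.

1/2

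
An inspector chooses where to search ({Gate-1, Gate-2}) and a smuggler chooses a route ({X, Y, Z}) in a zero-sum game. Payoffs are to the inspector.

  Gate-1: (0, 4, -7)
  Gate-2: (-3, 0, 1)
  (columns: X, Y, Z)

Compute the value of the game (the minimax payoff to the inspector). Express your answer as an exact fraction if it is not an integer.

-21/11

Row minima: Gate-1 → -7, Gate-2 → -3; maximin = -3.
Column maxima: X → 0, Y → 4, Z → 1; minimax = 0.
-3 ≠ 0, so there is no saddle point; optimal play is mixed.
Y is strictly dominated by X (it gives the inspector strictly more in every row), so the smuggler never plays it.
On the remaining 2×2 (Gate-1, Gate-2 vs X, Z):
Let the inspector play Gate-1 with probability p. Expected payoff against X: 0p + (-3)(1−p) = 3p − 3; against Z: (-7)p + 1(1−p) = −8p + 1.
Setting these equal: 3p − 3 = −8p + 1 ⇒ 11p = 4 ⇒ p = 4/11, and the value is (3)·(4/11) − 3 = -21/11.
For the smuggler: with q = P(X), equating Gate-1's and Gate-2's payoffs gives 7q − 7 = −4q + 1 ⇒ q = 8/11.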